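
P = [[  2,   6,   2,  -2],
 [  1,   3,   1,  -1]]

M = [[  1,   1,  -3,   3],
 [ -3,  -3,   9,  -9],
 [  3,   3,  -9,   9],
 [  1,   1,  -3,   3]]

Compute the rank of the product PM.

First compute PM:
[[-12, -12,  36, -36],
 [ -6,  -6,  18, -18]]
Now row reduce the product.
R2 ← R2 − (1/2)·R1: [0, 0, 0, 0]
1 nonzero row, so rank(PM) = 1.

1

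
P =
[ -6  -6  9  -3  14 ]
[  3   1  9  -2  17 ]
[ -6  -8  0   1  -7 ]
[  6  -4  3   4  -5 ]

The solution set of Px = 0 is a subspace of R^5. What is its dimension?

2

Row reduce to echelon form.
R2 ← R2 + (1/2)·R1: [0, -2, 27/2, -7/2, 24]
R3 ← R3 − R1: [0, -2, -9, 4, -21]
R4 ← R4 + R1: [0, -10, 12, 1, 9]
R3 ← R3 − R2: [0, 0, -45/2, 15/2, -45]
R4 ← R4 − (5)·R2: [0, 0, -111/2, 37/2, -111]
R4 ← R4 − (37/15)·R3: [0, 0, 0, 0, 0]
3 nonzero rows, so rank(P) = 3.
P has 5 columns; by rank–nullity, nullity = 5 − 3 = 2.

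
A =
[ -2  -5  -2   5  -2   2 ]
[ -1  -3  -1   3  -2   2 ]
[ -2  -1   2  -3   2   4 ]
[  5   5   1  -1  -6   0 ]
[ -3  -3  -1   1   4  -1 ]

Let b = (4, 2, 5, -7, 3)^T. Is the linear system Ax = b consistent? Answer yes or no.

Row reduce the augmented matrix [A | b].
R2 ← R2 − (1/2)·R1: [0, -1/2, 0, 1/2, -1, 1, 0]
R3 ← R3 − R1: [0, 4, 4, -8, 4, 2, 1]
R4 ← R4 + (5/2)·R1: [0, -15/2, -4, 23/2, -11, 5, 3]
R5 ← R5 − (3/2)·R1: [0, 9/2, 2, -13/2, 7, -4, -3]
R3 ← R3 + (8)·R2: [0, 0, 4, -4, -4, 10, 1]
R4 ← R4 − (15)·R2: [0, 0, -4, 4, 4, -10, 3]
R5 ← R5 + (9)·R2: [0, 0, 2, -2, -2, 5, -3]
R4 ← R4 + R3: [0, 0, 0, 0, 0, 0, 4]
R5 ← R5 − (1/2)·R3: [0, 0, 0, 0, 0, 0, -7/2]
R5 ← R5 + (7/8)·R4: [0, 0, 0, 0, 0, 0, 0]
The echelon form has 4 nonzero rows; the last pivot sits in the augmented column, so rank(A) = 3 but rank([A|b]) = 4.
Since the ranks differ, the system is inconsistent.

no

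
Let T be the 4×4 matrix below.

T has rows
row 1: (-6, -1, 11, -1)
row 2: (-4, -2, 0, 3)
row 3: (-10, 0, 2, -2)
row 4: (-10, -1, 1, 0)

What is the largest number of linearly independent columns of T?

Row reduce to echelon form.
R2 ← R2 − (2/3)·R1: [0, -4/3, -22/3, 11/3]
R3 ← R3 − (5/3)·R1: [0, 5/3, -49/3, -1/3]
R4 ← R4 − (5/3)·R1: [0, 2/3, -52/3, 5/3]
R3 ← R3 + (5/4)·R2: [0, 0, -51/2, 17/4]
R4 ← R4 + (1/2)·R2: [0, 0, -21, 7/2]
R4 ← R4 − (14/17)·R3: [0, 0, 0, 0]
Echelon form has 3 nonzero rows, so rank(T) = 3.
The rank gives the maximum number of linearly independent columns: 3.

3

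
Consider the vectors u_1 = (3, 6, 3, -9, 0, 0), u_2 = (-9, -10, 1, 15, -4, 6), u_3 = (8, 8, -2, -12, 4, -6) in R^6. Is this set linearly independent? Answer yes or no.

no

Form the matrix with these vectors as rows and row reduce.
R2 ← R2 + (3)·R1: [0, 8, 10, -12, -4, 6]
R3 ← R3 − (8/3)·R1: [0, -8, -10, 12, 4, -6]
R3 ← R3 + R2: [0, 0, 0, 0, 0, 0]
2 nonzero rows, so the 3 vectors span a space of dimension 2.
Since 2 < 3, the vectors are linearly dependent.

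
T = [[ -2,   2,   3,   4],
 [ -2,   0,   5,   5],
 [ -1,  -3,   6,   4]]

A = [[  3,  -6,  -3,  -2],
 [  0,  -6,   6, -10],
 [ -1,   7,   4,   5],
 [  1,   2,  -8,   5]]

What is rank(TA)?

3

First compute TA:
[[ -5,  29,  -2,  19],
 [ -6,  57, -14,  54],
 [ -5,  74, -23,  82]]
Now row reduce the product.
R2 ← R2 − (6/5)·R1: [0, 111/5, -58/5, 156/5]
R3 ← R3 − R1: [0, 45, -21, 63]
R3 ← R3 − (75/37)·R2: [0, 0, 93/37, -9/37]
3 nonzero rows, so rank(TA) = 3.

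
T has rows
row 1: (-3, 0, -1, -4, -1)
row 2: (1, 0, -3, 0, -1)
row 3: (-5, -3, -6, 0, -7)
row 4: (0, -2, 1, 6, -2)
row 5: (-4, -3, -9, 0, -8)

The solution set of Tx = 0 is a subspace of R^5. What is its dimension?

2

Row reduce to echelon form.
R2 ← R2 + (1/3)·R1: [0, 0, -10/3, -4/3, -4/3]
R3 ← R3 − (5/3)·R1: [0, -3, -13/3, 20/3, -16/3]
R5 ← R5 − (4/3)·R1: [0, -3, -23/3, 16/3, -20/3]
Swap R2 ↔ R3
R4 ← R4 − (2/3)·R2: [0, 0, 35/9, 14/9, 14/9]
R5 ← R5 − R2: [0, 0, -10/3, -4/3, -4/3]
R4 ← R4 + (7/6)·R3: [0, 0, 0, 0, 0]
R5 ← R5 − R3: [0, 0, 0, 0, 0]
3 nonzero rows, so rank(T) = 3.
T has 5 columns; by rank–nullity, nullity = 5 − 3 = 2.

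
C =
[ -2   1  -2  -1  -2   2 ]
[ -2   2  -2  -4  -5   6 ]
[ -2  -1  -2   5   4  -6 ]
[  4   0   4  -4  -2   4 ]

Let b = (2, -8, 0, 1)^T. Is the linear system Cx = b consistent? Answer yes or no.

Row reduce the augmented matrix [C | b].
R2 ← R2 − R1: [0, 1, 0, -3, -3, 4, -10]
R3 ← R3 − R1: [0, -2, 0, 6, 6, -8, -2]
R4 ← R4 + (2)·R1: [0, 2, 0, -6, -6, 8, 5]
R3 ← R3 + (2)·R2: [0, 0, 0, 0, 0, 0, -22]
R4 ← R4 − (2)·R2: [0, 0, 0, 0, 0, 0, 25]
R4 ← R4 + (25/22)·R3: [0, 0, 0, 0, 0, 0, 0]
The echelon form has 3 nonzero rows; the last pivot sits in the augmented column, so rank(C) = 2 but rank([C|b]) = 3.
Since the ranks differ, the system is inconsistent.

no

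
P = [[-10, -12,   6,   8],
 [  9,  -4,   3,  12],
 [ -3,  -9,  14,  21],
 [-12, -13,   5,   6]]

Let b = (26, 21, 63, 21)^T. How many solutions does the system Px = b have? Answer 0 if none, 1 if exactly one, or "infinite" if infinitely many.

Row reduce the augmented matrix [P | b].
R2 ← R2 + (9/10)·R1: [0, -74/5, 42/5, 96/5, 222/5]
R3 ← R3 − (3/10)·R1: [0, -27/5, 61/5, 93/5, 276/5]
R4 ← R4 − (6/5)·R1: [0, 7/5, -11/5, -18/5, -51/5]
R3 ← R3 − (27/74)·R2: [0, 0, 338/37, 429/37, 39]
R4 ← R4 + (7/74)·R2: [0, 0, -52/37, -66/37, -6]
R4 ← R4 + (2/13)·R3: [0, 0, 0, 0, 0]
The echelon form has 3 nonzero rows, and every pivot lies in the first 4 columns, so rank(P) = rank([P|b]) = 3.
The system is consistent.
rank = 3 < 4 unknowns, so there are infinitely many solutions.

infinite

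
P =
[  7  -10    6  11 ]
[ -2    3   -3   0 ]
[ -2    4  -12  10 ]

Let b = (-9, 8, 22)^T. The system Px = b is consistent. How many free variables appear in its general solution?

Row reduce the augmented matrix [P | b].
R2 ← R2 + (2/7)·R1: [0, 1/7, -9/7, 22/7, 38/7]
R3 ← R3 + (2/7)·R1: [0, 8/7, -72/7, 92/7, 136/7]
R3 ← R3 − (8)·R2: [0, 0, 0, -12, -24]
The echelon form has 3 nonzero rows, and every pivot lies in the first 4 columns, so rank(P) = rank([P|b]) = 3.
The system is consistent.
Free variables = (unknowns) − (rank) = 4 − 3 = 1.

1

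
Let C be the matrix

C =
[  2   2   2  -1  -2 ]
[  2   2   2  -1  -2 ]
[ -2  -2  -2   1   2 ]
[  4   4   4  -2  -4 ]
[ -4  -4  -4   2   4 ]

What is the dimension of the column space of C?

Row reduce to echelon form.
R2 ← R2 − R1: [0, 0, 0, 0, 0]
R3 ← R3 + R1: [0, 0, 0, 0, 0]
R4 ← R4 − (2)·R1: [0, 0, 0, 0, 0]
R5 ← R5 + (2)·R1: [0, 0, 0, 0, 0]
Echelon form has 1 nonzero row, so rank(C) = 1.
The column space has dimension equal to the rank: 1.

1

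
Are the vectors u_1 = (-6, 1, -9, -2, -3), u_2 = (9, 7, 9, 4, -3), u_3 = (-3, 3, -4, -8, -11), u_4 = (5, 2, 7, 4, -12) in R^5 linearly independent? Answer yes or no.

yes

Form the matrix with these vectors as rows and row reduce.
R2 ← R2 + (3/2)·R1: [0, 17/2, -9/2, 1, -15/2]
R3 ← R3 − (1/2)·R1: [0, 5/2, 1/2, -7, -19/2]
R4 ← R4 + (5/6)·R1: [0, 17/6, -1/2, 7/3, -29/2]
R3 ← R3 − (5/17)·R2: [0, 0, 31/17, -124/17, -124/17]
R4 ← R4 − (1/3)·R2: [0, 0, 1, 2, -12]
R4 ← R4 − (17/31)·R3: [0, 0, 0, 6, -8]
4 nonzero rows, so the 4 vectors span a space of dimension 4.
Since 4 = 4, the vectors are linearly independent.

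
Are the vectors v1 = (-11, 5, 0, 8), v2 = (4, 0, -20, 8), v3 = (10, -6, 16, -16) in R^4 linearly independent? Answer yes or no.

Form the matrix with these vectors as rows and row reduce.
R2 ← R2 + (4/11)·R1: [0, 20/11, -20, 120/11]
R3 ← R3 + (10/11)·R1: [0, -16/11, 16, -96/11]
R3 ← R3 + (4/5)·R2: [0, 0, 0, 0]
2 nonzero rows, so the 3 vectors span a space of dimension 2.
Since 2 < 3, the vectors are linearly dependent.

no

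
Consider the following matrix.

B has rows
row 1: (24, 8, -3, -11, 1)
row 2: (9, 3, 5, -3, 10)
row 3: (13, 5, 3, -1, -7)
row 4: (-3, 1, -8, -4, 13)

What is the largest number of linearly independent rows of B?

4

Row reduce to echelon form.
R2 ← R2 − (3/8)·R1: [0, 0, 49/8, 9/8, 77/8]
R3 ← R3 − (13/24)·R1: [0, 2/3, 37/8, 119/24, -181/24]
R4 ← R4 + (1/8)·R1: [0, 2, -67/8, -43/8, 105/8]
Swap R2 ↔ R3
R4 ← R4 − (3)·R2: [0, 0, -89/4, -81/4, 143/4]
R4 ← R4 + (178/49)·R3: [0, 0, 0, -792/49, 495/7]
Echelon form has 4 nonzero rows, so rank(B) = 4.
The rank gives the maximum number of linearly independent rows: 4.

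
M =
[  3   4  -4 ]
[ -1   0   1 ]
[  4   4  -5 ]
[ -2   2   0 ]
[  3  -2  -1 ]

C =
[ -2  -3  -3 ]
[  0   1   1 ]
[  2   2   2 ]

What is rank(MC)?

First compute MC:
[[-14, -13, -13],
 [  4,   5,   5],
 [-18, -18, -18],
 [  4,   8,   8],
 [ -8, -13, -13]]
Now row reduce the product.
R2 ← R2 + (2/7)·R1: [0, 9/7, 9/7]
R3 ← R3 − (9/7)·R1: [0, -9/7, -9/7]
R4 ← R4 + (2/7)·R1: [0, 30/7, 30/7]
R5 ← R5 − (4/7)·R1: [0, -39/7, -39/7]
R3 ← R3 + R2: [0, 0, 0]
R4 ← R4 − (10/3)·R2: [0, 0, 0]
R5 ← R5 + (13/3)·R2: [0, 0, 0]
2 nonzero rows, so rank(MC) = 2.

2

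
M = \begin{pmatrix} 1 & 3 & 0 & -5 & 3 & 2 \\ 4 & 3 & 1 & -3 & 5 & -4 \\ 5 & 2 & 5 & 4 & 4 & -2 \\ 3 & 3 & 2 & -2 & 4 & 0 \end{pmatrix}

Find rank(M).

3

Row reduce to echelon form.
R2 ← R2 − (4)·R1: [0, -9, 1, 17, -7, -12]
R3 ← R3 − (5)·R1: [0, -13, 5, 29, -11, -12]
R4 ← R4 − (3)·R1: [0, -6, 2, 13, -5, -6]
R3 ← R3 − (13/9)·R2: [0, 0, 32/9, 40/9, -8/9, 16/3]
R4 ← R4 − (2/3)·R2: [0, 0, 4/3, 5/3, -1/3, 2]
R4 ← R4 − (3/8)·R3: [0, 0, 0, 0, 0, 0]
Echelon form has 3 nonzero rows, so rank(M) = 3.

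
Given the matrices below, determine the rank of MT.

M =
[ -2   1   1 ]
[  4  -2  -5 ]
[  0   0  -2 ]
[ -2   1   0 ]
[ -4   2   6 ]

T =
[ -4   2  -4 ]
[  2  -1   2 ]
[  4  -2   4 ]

First compute MT:
[[ 14,  -7,  14],
 [-40,  20, -40],
 [ -8,   4,  -8],
 [ 10,  -5,  10],
 [ 44, -22,  44]]
Now row reduce the product.
R2 ← R2 + (20/7)·R1: [0, 0, 0]
R3 ← R3 + (4/7)·R1: [0, 0, 0]
R4 ← R4 − (5/7)·R1: [0, 0, 0]
R5 ← R5 − (22/7)·R1: [0, 0, 0]
1 nonzero row, so rank(MT) = 1.

1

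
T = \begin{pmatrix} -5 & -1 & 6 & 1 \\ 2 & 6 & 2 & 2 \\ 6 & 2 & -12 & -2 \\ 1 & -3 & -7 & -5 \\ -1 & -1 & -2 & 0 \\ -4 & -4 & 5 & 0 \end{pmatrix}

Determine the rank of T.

4

Row reduce to echelon form.
R2 ← R2 + (2/5)·R1: [0, 28/5, 22/5, 12/5]
R3 ← R3 + (6/5)·R1: [0, 4/5, -24/5, -4/5]
R4 ← R4 + (1/5)·R1: [0, -16/5, -29/5, -24/5]
R5 ← R5 − (1/5)·R1: [0, -4/5, -16/5, -1/5]
R6 ← R6 − (4/5)·R1: [0, -16/5, 1/5, -4/5]
R3 ← R3 − (1/7)·R2: [0, 0, -38/7, -8/7]
R4 ← R4 + (4/7)·R2: [0, 0, -23/7, -24/7]
R5 ← R5 + (1/7)·R2: [0, 0, -18/7, 1/7]
R6 ← R6 + (4/7)·R2: [0, 0, 19/7, 4/7]
R4 ← R4 − (23/38)·R3: [0, 0, 0, -52/19]
R5 ← R5 − (9/19)·R3: [0, 0, 0, 13/19]
R6 ← R6 + (1/2)·R3: [0, 0, 0, 0]
R5 ← R5 + (1/4)·R4: [0, 0, 0, 0]
Echelon form has 4 nonzero rows, so rank(T) = 4.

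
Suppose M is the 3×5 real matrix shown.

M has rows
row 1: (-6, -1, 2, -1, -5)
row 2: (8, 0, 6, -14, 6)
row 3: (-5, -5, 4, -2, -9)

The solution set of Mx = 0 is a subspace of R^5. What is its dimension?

2

Row reduce to echelon form.
R2 ← R2 + (4/3)·R1: [0, -4/3, 26/3, -46/3, -2/3]
R3 ← R3 − (5/6)·R1: [0, -25/6, 7/3, -7/6, -29/6]
R3 ← R3 − (25/8)·R2: [0, 0, -99/4, 187/4, -11/4]
3 nonzero rows, so rank(M) = 3.
M has 5 columns; by rank–nullity, nullity = 5 − 3 = 2.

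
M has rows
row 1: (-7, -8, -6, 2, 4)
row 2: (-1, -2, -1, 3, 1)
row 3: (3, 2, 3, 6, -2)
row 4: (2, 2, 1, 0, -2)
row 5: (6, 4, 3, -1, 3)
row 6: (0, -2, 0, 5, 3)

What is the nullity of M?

1

Row reduce to echelon form.
R2 ← R2 − (1/7)·R1: [0, -6/7, -1/7, 19/7, 3/7]
R3 ← R3 + (3/7)·R1: [0, -10/7, 3/7, 48/7, -2/7]
R4 ← R4 + (2/7)·R1: [0, -2/7, -5/7, 4/7, -6/7]
R5 ← R5 + (6/7)·R1: [0, -20/7, -15/7, 5/7, 45/7]
R3 ← R3 − (5/3)·R2: [0, 0, 2/3, 7/3, -1]
R4 ← R4 − (1/3)·R2: [0, 0, -2/3, -1/3, -1]
R5 ← R5 − (10/3)·R2: [0, 0, -5/3, -25/3, 5]
R6 ← R6 − (7/3)·R2: [0, 0, 1/3, -4/3, 2]
R4 ← R4 + R3: [0, 0, 0, 2, -2]
R5 ← R5 + (5/2)·R3: [0, 0, 0, -5/2, 5/2]
R6 ← R6 − (1/2)·R3: [0, 0, 0, -5/2, 5/2]
R5 ← R5 + (5/4)·R4: [0, 0, 0, 0, 0]
R6 ← R6 + (5/4)·R4: [0, 0, 0, 0, 0]
4 nonzero rows, so rank(M) = 4.
M has 5 columns; by rank–nullity, nullity = 5 − 4 = 1.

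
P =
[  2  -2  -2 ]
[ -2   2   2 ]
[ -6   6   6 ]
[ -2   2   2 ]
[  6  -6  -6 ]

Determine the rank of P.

Row reduce to echelon form.
R2 ← R2 + R1: [0, 0, 0]
R3 ← R3 + (3)·R1: [0, 0, 0]
R4 ← R4 + R1: [0, 0, 0]
R5 ← R5 − (3)·R1: [0, 0, 0]
Echelon form has 1 nonzero row, so rank(P) = 1.

1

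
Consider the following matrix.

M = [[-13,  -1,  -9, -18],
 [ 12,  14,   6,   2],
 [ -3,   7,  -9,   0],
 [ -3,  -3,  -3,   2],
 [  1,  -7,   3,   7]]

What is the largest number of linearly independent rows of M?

Row reduce to echelon form.
R2 ← R2 + (12/13)·R1: [0, 170/13, -30/13, -190/13]
R3 ← R3 − (3/13)·R1: [0, 94/13, -90/13, 54/13]
R4 ← R4 − (3/13)·R1: [0, -36/13, -12/13, 80/13]
R5 ← R5 + (1/13)·R1: [0, -92/13, 30/13, 73/13]
R3 ← R3 − (47/85)·R2: [0, 0, -96/17, 208/17]
R4 ← R4 + (18/85)·R2: [0, 0, -24/17, 52/17]
R5 ← R5 + (46/85)·R2: [0, 0, 18/17, -39/17]
R4 ← R4 − (1/4)·R3: [0, 0, 0, 0]
R5 ← R5 + (3/16)·R3: [0, 0, 0, 0]
Echelon form has 3 nonzero rows, so rank(M) = 3.
The rank gives the maximum number of linearly independent rows: 3.

3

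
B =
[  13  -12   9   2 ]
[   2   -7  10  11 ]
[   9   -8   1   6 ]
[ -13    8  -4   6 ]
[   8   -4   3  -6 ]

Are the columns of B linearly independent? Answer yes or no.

Row reduce B to echelon form.
R2 ← R2 − (2/13)·R1: [0, -67/13, 112/13, 139/13]
R3 ← R3 − (9/13)·R1: [0, 4/13, -68/13, 60/13]
R4 ← R4 + R1: [0, -4, 5, 8]
R5 ← R5 − (8/13)·R1: [0, 44/13, -33/13, -94/13]
R3 ← R3 + (4/67)·R2: [0, 0, -316/67, 352/67]
R4 ← R4 − (52/67)·R2: [0, 0, -113/67, -20/67]
R5 ← R5 + (44/67)·R2: [0, 0, 209/67, -14/67]
R4 ← R4 − (113/316)·R3: [0, 0, 0, -172/79]
R5 ← R5 + (209/316)·R3: [0, 0, 0, 258/79]
R5 ← R5 + (3/2)·R4: [0, 0, 0, 0]
4 pivots among 4 columns.
Every column is a pivot column, so the columns are linearly independent.

yes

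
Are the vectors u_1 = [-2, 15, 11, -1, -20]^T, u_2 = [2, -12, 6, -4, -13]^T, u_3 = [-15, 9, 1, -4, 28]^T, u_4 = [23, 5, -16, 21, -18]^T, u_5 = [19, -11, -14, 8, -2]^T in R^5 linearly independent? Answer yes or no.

yes

Form the matrix with these vectors as rows and row reduce.
R2 ← R2 + R1: [0, 3, 17, -5, -33]
R3 ← R3 − (15/2)·R1: [0, -207/2, -163/2, 7/2, 178]
R4 ← R4 + (23/2)·R1: [0, 355/2, 221/2, 19/2, -248]
R5 ← R5 + (19/2)·R1: [0, 263/2, 181/2, -3/2, -192]
R3 ← R3 + (69/2)·R2: [0, 0, 505, -169, -1921/2]
R4 ← R4 − (355/6)·R2: [0, 0, -2686/3, 916/3, 3409/2]
R5 ← R5 − (263/6)·R2: [0, 0, -1964/3, 653/3, 2509/2]
R4 ← R4 + (2686/1515)·R3: [0, 0, 0, 2882/505, 4829/3030]
R5 ← R5 + (1964/1515)·R3: [0, 0, 0, -717/505, 28291/3030]
R5 ← R5 + (717/2882)·R4: [0, 0, 0, 0, 15301/1572]
5 nonzero rows, so the 5 vectors span a space of dimension 5.
Since 5 = 5, the vectors are linearly independent.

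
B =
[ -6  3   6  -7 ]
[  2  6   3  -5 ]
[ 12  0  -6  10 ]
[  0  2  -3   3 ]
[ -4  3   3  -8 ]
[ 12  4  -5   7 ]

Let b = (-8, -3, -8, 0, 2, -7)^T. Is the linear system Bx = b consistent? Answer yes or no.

no

Row reduce the augmented matrix [B | b].
R2 ← R2 + (1/3)·R1: [0, 7, 5, -22/3, -17/3]
R3 ← R3 + (2)·R1: [0, 6, 6, -4, -24]
R5 ← R5 − (2/3)·R1: [0, 1, -1, -10/3, 22/3]
R6 ← R6 + (2)·R1: [0, 10, 7, -7, -23]
R3 ← R3 − (6/7)·R2: [0, 0, 12/7, 16/7, -134/7]
R4 ← R4 − (2/7)·R2: [0, 0, -31/7, 107/21, 34/21]
R5 ← R5 − (1/7)·R2: [0, 0, -12/7, -16/7, 57/7]
R6 ← R6 − (10/7)·R2: [0, 0, -1/7, 73/21, -313/21]
R4 ← R4 + (31/12)·R3: [0, 0, 0, 11, -287/6]
R5 ← R5 + R3: [0, 0, 0, 0, -11]
R6 ← R6 + (1/12)·R3: [0, 0, 0, 11/3, -33/2]
R6 ← R6 − (1/3)·R4: [0, 0, 0, 0, -5/9]
R6 ← R6 − (5/99)·R5: [0, 0, 0, 0, 0]
The echelon form has 5 nonzero rows; the last pivot sits in the augmented column, so rank(B) = 4 but rank([B|b]) = 5.
Since the ranks differ, the system is inconsistent.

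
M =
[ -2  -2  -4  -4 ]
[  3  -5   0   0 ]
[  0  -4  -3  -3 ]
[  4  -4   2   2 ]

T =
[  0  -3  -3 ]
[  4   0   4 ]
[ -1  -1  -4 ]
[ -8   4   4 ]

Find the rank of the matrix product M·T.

2

First compute MT:
[[ 28,  -6,  -2],
 [-20,  -9, -29],
 [ 11,  -9, -16],
 [-34,  -6, -28]]
Now row reduce the product.
R2 ← R2 + (5/7)·R1: [0, -93/7, -213/7]
R3 ← R3 − (11/28)·R1: [0, -93/14, -213/14]
R4 ← R4 + (17/14)·R1: [0, -93/7, -213/7]
R3 ← R3 − (1/2)·R2: [0, 0, 0]
R4 ← R4 − R2: [0, 0, 0]
2 nonzero rows, so rank(MT) = 2.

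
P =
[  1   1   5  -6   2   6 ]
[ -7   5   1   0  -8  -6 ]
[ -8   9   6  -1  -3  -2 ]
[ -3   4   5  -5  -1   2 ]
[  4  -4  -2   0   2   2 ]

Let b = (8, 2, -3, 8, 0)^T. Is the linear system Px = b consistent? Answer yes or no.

no

Row reduce the augmented matrix [P | b].
R2 ← R2 + (7)·R1: [0, 12, 36, -42, 6, 36, 58]
R3 ← R3 + (8)·R1: [0, 17, 46, -49, 13, 46, 61]
R4 ← R4 + (3)·R1: [0, 7, 20, -23, 5, 20, 32]
R5 ← R5 − (4)·R1: [0, -8, -22, 24, -6, -22, -32]
R3 ← R3 − (17/12)·R2: [0, 0, -5, 21/2, 9/2, -5, -127/6]
R4 ← R4 − (7/12)·R2: [0, 0, -1, 3/2, 3/2, -1, -11/6]
R5 ← R5 + (2/3)·R2: [0, 0, 2, -4, -2, 2, 20/3]
R4 ← R4 − (1/5)·R3: [0, 0, 0, -3/5, 3/5, 0, 12/5]
R5 ← R5 + (2/5)·R3: [0, 0, 0, 1/5, -1/5, 0, -9/5]
R5 ← R5 + (1/3)·R4: [0, 0, 0, 0, 0, 0, -1]
The echelon form has 5 nonzero rows; the last pivot sits in the augmented column, so rank(P) = 4 but rank([P|b]) = 5.
Since the ranks differ, the system is inconsistent.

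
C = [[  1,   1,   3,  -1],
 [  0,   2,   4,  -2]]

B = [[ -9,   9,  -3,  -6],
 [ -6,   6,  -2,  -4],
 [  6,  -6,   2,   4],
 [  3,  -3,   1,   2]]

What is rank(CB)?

First compute CB:
[[  0,   0,   0,   0],
 [  6,  -6,   2,   4]]
Now row reduce the product.
Swap R1 ↔ R2
1 nonzero row, so rank(CB) = 1.

1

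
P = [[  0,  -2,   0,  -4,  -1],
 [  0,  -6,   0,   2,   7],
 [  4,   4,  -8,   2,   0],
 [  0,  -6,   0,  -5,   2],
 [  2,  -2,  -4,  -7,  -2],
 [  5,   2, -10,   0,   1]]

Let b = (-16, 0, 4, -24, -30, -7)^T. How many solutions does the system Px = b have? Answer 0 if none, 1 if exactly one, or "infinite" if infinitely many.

infinite

Row reduce the augmented matrix [P | b].
Swap R1 ↔ R3
R5 ← R5 − (1/2)·R1: [0, -4, 0, -8, -2, -32]
R6 ← R6 − (5/4)·R1: [0, -3, 0, -5/2, 1, -12]
R3 ← R3 − (1/3)·R2: [0, 0, 0, -14/3, -10/3, -16]
R4 ← R4 − R2: [0, 0, 0, -7, -5, -24]
R5 ← R5 − (2/3)·R2: [0, 0, 0, -28/3, -20/3, -32]
R6 ← R6 − (1/2)·R2: [0, 0, 0, -7/2, -5/2, -12]
R4 ← R4 − (3/2)·R3: [0, 0, 0, 0, 0, 0]
R5 ← R5 − (2)·R3: [0, 0, 0, 0, 0, 0]
R6 ← R6 − (3/4)·R3: [0, 0, 0, 0, 0, 0]
The echelon form has 3 nonzero rows, and every pivot lies in the first 5 columns, so rank(P) = rank([P|b]) = 3.
The system is consistent.
rank = 3 < 5 unknowns, so there are infinitely many solutions.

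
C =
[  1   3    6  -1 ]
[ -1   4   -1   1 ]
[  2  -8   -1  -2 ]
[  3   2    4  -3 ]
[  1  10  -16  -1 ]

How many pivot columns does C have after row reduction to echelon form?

Row reduce to echelon form.
R2 ← R2 + R1: [0, 7, 5, 0]
R3 ← R3 − (2)·R1: [0, -14, -13, 0]
R4 ← R4 − (3)·R1: [0, -7, -14, 0]
R5 ← R5 − R1: [0, 7, -22, 0]
R3 ← R3 + (2)·R2: [0, 0, -3, 0]
R4 ← R4 + R2: [0, 0, -9, 0]
R5 ← R5 − R2: [0, 0, -27, 0]
R4 ← R4 − (3)·R3: [0, 0, 0, 0]
R5 ← R5 − (9)·R3: [0, 0, 0, 0]
Echelon form has 3 nonzero rows, so rank(C) = 3.
Each nonzero row contributes one pivot column: 3 pivot columns.

3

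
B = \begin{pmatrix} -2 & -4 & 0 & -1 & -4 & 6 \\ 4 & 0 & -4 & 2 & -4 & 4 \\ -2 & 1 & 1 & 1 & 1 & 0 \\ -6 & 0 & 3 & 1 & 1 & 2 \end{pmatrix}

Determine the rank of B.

Row reduce to echelon form.
R2 ← R2 + (2)·R1: [0, -8, -4, 0, -12, 16]
R3 ← R3 − R1: [0, 5, 1, 2, 5, -6]
R4 ← R4 − (3)·R1: [0, 12, 3, 4, 13, -16]
R3 ← R3 + (5/8)·R2: [0, 0, -3/2, 2, -5/2, 4]
R4 ← R4 + (3/2)·R2: [0, 0, -3, 4, -5, 8]
R4 ← R4 − (2)·R3: [0, 0, 0, 0, 0, 0]
Echelon form has 3 nonzero rows, so rank(B) = 3.

3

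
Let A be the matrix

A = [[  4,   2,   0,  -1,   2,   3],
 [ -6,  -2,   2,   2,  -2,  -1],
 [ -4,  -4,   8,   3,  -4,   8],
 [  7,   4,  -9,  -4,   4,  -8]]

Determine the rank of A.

Row reduce to echelon form.
R2 ← R2 + (3/2)·R1: [0, 1, 2, 1/2, 1, 7/2]
R3 ← R3 + R1: [0, -2, 8, 2, -2, 11]
R4 ← R4 − (7/4)·R1: [0, 1/2, -9, -9/4, 1/2, -53/4]
R3 ← R3 + (2)·R2: [0, 0, 12, 3, 0, 18]
R4 ← R4 − (1/2)·R2: [0, 0, -10, -5/2, 0, -15]
R4 ← R4 + (5/6)·R3: [0, 0, 0, 0, 0, 0]
Echelon form has 3 nonzero rows, so rank(A) = 3.

3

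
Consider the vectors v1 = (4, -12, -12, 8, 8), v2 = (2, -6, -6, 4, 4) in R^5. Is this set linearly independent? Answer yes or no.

Form the matrix with these vectors as rows and row reduce.
R2 ← R2 − (1/2)·R1: [0, 0, 0, 0, 0]
1 nonzero row, so the 2 vectors span a space of dimension 1.
Since 1 < 2, the vectors are linearly dependent.

no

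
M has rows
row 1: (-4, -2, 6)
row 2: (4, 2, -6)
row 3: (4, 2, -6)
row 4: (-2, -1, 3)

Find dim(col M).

Row reduce to echelon form.
R2 ← R2 + R1: [0, 0, 0]
R3 ← R3 + R1: [0, 0, 0]
R4 ← R4 − (1/2)·R1: [0, 0, 0]
Echelon form has 1 nonzero row, so rank(M) = 1.
The column space has dimension equal to the rank: 1.

1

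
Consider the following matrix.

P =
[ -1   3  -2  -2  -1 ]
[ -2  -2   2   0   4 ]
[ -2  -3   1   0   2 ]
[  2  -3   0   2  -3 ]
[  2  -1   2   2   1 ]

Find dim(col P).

Row reduce to echelon form.
R2 ← R2 − (2)·R1: [0, -8, 6, 4, 6]
R3 ← R3 − (2)·R1: [0, -9, 5, 4, 4]
R4 ← R4 + (2)·R1: [0, 3, -4, -2, -5]
R5 ← R5 + (2)·R1: [0, 5, -2, -2, -1]
R3 ← R3 − (9/8)·R2: [0, 0, -7/4, -1/2, -11/4]
R4 ← R4 + (3/8)·R2: [0, 0, -7/4, -1/2, -11/4]
R5 ← R5 + (5/8)·R2: [0, 0, 7/4, 1/2, 11/4]
R4 ← R4 − R3: [0, 0, 0, 0, 0]
R5 ← R5 + R3: [0, 0, 0, 0, 0]
Echelon form has 3 nonzero rows, so rank(P) = 3.
The column space has dimension equal to the rank: 3.

3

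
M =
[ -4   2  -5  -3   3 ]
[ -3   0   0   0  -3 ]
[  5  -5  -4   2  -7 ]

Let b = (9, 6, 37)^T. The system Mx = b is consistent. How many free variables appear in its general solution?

2

Row reduce the augmented matrix [M | b].
R2 ← R2 − (3/4)·R1: [0, -3/2, 15/4, 9/4, -21/4, -3/4]
R3 ← R3 + (5/4)·R1: [0, -5/2, -41/4, -7/4, -13/4, 193/4]
R3 ← R3 − (5/3)·R2: [0, 0, -33/2, -11/2, 11/2, 99/2]
The echelon form has 3 nonzero rows, and every pivot lies in the first 5 columns, so rank(M) = rank([M|b]) = 3.
The system is consistent.
Free variables = (unknowns) − (rank) = 5 − 3 = 2.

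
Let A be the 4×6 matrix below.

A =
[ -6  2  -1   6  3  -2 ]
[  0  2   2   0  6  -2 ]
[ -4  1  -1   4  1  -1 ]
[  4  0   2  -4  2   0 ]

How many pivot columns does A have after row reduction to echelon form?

Row reduce to echelon form.
R3 ← R3 − (2/3)·R1: [0, -1/3, -1/3, 0, -1, 1/3]
R4 ← R4 + (2/3)·R1: [0, 4/3, 4/3, 0, 4, -4/3]
R3 ← R3 + (1/6)·R2: [0, 0, 0, 0, 0, 0]
R4 ← R4 − (2/3)·R2: [0, 0, 0, 0, 0, 0]
Echelon form has 2 nonzero rows, so rank(A) = 2.
Each nonzero row contributes one pivot column: 2 pivot columns.

2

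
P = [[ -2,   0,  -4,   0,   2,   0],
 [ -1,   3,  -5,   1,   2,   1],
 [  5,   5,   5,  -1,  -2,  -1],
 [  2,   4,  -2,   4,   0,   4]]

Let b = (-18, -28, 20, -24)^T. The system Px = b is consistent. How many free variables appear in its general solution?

Row reduce the augmented matrix [P | b].
R2 ← R2 − (1/2)·R1: [0, 3, -3, 1, 1, 1, -19]
R3 ← R3 + (5/2)·R1: [0, 5, -5, -1, 3, -1, -25]
R4 ← R4 + R1: [0, 4, -6, 4, 2, 4, -42]
R3 ← R3 − (5/3)·R2: [0, 0, 0, -8/3, 4/3, -8/3, 20/3]
R4 ← R4 − (4/3)·R2: [0, 0, -2, 8/3, 2/3, 8/3, -50/3]
Swap R3 ↔ R4
The echelon form has 4 nonzero rows, and every pivot lies in the first 6 columns, so rank(P) = rank([P|b]) = 4.
The system is consistent.
Free variables = (unknowns) − (rank) = 6 − 4 = 2.

2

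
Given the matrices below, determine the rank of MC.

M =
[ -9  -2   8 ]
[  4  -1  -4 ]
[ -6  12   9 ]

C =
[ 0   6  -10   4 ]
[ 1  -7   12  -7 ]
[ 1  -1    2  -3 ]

2

First compute MC:
[[  6, -48,  82, -46],
 [ -5,  35, -60,  35],
 [ 21, -129, 222, -135]]
Now row reduce the product.
R2 ← R2 + (5/6)·R1: [0, -5, 25/3, -10/3]
R3 ← R3 − (7/2)·R1: [0, 39, -65, 26]
R3 ← R3 + (39/5)·R2: [0, 0, 0, 0]
2 nonzero rows, so rank(MC) = 2.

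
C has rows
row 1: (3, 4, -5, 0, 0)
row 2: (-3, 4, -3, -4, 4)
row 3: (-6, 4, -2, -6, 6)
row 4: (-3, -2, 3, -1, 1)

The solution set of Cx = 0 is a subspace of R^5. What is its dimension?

3

Row reduce to echelon form.
R2 ← R2 + R1: [0, 8, -8, -4, 4]
R3 ← R3 + (2)·R1: [0, 12, -12, -6, 6]
R4 ← R4 + R1: [0, 2, -2, -1, 1]
R3 ← R3 − (3/2)·R2: [0, 0, 0, 0, 0]
R4 ← R4 − (1/4)·R2: [0, 0, 0, 0, 0]
2 nonzero rows, so rank(C) = 2.
C has 5 columns; by rank–nullity, nullity = 5 − 2 = 3.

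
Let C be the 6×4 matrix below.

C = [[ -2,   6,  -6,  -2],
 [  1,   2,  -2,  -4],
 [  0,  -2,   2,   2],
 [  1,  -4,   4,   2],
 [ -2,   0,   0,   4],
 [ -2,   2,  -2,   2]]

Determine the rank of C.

Row reduce to echelon form.
R2 ← R2 + (1/2)·R1: [0, 5, -5, -5]
R4 ← R4 + (1/2)·R1: [0, -1, 1, 1]
R5 ← R5 − R1: [0, -6, 6, 6]
R6 ← R6 − R1: [0, -4, 4, 4]
R3 ← R3 + (2/5)·R2: [0, 0, 0, 0]
R4 ← R4 + (1/5)·R2: [0, 0, 0, 0]
R5 ← R5 + (6/5)·R2: [0, 0, 0, 0]
R6 ← R6 + (4/5)·R2: [0, 0, 0, 0]
Echelon form has 2 nonzero rows, so rank(C) = 2.

2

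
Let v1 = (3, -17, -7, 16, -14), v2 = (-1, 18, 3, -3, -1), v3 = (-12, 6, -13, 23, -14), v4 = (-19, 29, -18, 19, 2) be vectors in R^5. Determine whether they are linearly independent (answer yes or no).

yes

Form the matrix with these vectors as rows and row reduce.
R2 ← R2 + (1/3)·R1: [0, 37/3, 2/3, 7/3, -17/3]
R3 ← R3 + (4)·R1: [0, -62, -41, 87, -70]
R4 ← R4 + (19/3)·R1: [0, -236/3, -187/3, 361/3, -260/3]
R3 ← R3 + (186/37)·R2: [0, 0, -1393/37, 3653/37, -3644/37]
R4 ← R4 + (236/37)·R2: [0, 0, -2149/37, 5003/37, -4544/37]
R4 ← R4 − (307/199)·R3: [0, 0, 0, -3402/199, 5796/199]
4 nonzero rows, so the 4 vectors span a space of dimension 4.
Since 4 = 4, the vectors are linearly independent.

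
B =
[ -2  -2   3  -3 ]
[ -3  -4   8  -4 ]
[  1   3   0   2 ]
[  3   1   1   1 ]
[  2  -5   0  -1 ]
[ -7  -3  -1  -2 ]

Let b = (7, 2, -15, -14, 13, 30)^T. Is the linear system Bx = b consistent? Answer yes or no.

Row reduce the augmented matrix [B | b].
R2 ← R2 − (3/2)·R1: [0, -1, 7/2, 1/2, -17/2]
R3 ← R3 + (1/2)·R1: [0, 2, 3/2, 1/2, -23/2]
R4 ← R4 + (3/2)·R1: [0, -2, 11/2, -7/2, -7/2]
R5 ← R5 + R1: [0, -7, 3, -4, 20]
R6 ← R6 − (7/2)·R1: [0, 4, -23/2, 17/2, 11/2]
R3 ← R3 + (2)·R2: [0, 0, 17/2, 3/2, -57/2]
R4 ← R4 − (2)·R2: [0, 0, -3/2, -9/2, 27/2]
R5 ← R5 − (7)·R2: [0, 0, -43/2, -15/2, 159/2]
R6 ← R6 + (4)·R2: [0, 0, 5/2, 21/2, -57/2]
R4 ← R4 + (3/17)·R3: [0, 0, 0, -72/17, 144/17]
R5 ← R5 + (43/17)·R3: [0, 0, 0, -63/17, 126/17]
R6 ← R6 − (5/17)·R3: [0, 0, 0, 171/17, -342/17]
R5 ← R5 − (7/8)·R4: [0, 0, 0, 0, 0]
R6 ← R6 + (19/8)·R4: [0, 0, 0, 0, 0]
The echelon form has 4 nonzero rows, and every pivot lies in the first 4 columns, so rank(B) = rank([B|b]) = 4.
The system is consistent.

yes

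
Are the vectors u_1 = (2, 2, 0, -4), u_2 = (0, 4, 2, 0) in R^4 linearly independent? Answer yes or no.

Form the matrix with these vectors as rows and row reduce.
2 nonzero rows, so the 2 vectors span a space of dimension 2.
Since 2 = 2, the vectors are linearly independent.

yes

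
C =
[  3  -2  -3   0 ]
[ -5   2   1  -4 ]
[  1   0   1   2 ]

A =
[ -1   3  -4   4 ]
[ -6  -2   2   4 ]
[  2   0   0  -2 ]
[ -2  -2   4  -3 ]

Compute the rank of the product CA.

2

First compute CA:
[[  3,  13, -16,  10],
 [  3, -11,   8,  -2],
 [ -3,  -1,   4,  -4]]
Now row reduce the product.
R2 ← R2 − R1: [0, -24, 24, -12]
R3 ← R3 + R1: [0, 12, -12, 6]
R3 ← R3 + (1/2)·R2: [0, 0, 0, 0]
2 nonzero rows, so rank(CA) = 2.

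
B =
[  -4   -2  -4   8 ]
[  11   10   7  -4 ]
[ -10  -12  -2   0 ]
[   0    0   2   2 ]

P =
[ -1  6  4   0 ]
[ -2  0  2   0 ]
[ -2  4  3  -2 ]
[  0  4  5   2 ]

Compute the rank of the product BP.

First compute BP:
[[ 16,  -8,   8,  24],
 [-45,  78,  65, -22],
 [ 38, -68, -70,   4],
 [ -4,  16,  16,   0]]
Now row reduce the product.
R2 ← R2 + (45/16)·R1: [0, 111/2, 175/2, 91/2]
R3 ← R3 − (19/8)·R1: [0, -49, -89, -53]
R4 ← R4 + (1/4)·R1: [0, 14, 18, 6]
R3 ← R3 + (98/111)·R2: [0, 0, -1304/111, -1424/111]
R4 ← R4 − (28/111)·R2: [0, 0, -452/111, -608/111]
R4 ← R4 − (113/326)·R3: [0, 0, 0, -168/163]
4 nonzero rows, so rank(BP) = 4.

4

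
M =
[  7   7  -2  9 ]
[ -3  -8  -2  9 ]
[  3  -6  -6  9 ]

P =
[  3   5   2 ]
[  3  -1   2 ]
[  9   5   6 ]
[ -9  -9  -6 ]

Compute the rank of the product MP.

First compute MP:
[[-57, -63, -38],
 [-132, -98, -88],
 [-144, -90, -96]]
Now row reduce the product.
R2 ← R2 − (44/19)·R1: [0, 910/19, 0]
R3 ← R3 − (48/19)·R1: [0, 1314/19, 0]
R3 ← R3 − (657/455)·R2: [0, 0, 0]
2 nonzero rows, so rank(MP) = 2.

2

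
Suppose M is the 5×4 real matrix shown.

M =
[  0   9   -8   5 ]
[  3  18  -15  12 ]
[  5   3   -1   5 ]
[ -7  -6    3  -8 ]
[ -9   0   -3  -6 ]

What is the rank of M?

Row reduce to echelon form.
Swap R1 ↔ R2
R3 ← R3 − (5/3)·R1: [0, -27, 24, -15]
R4 ← R4 + (7/3)·R1: [0, 36, -32, 20]
R5 ← R5 + (3)·R1: [0, 54, -48, 30]
R3 ← R3 + (3)·R2: [0, 0, 0, 0]
R4 ← R4 − (4)·R2: [0, 0, 0, 0]
R5 ← R5 − (6)·R2: [0, 0, 0, 0]
Echelon form has 2 nonzero rows, so rank(M) = 2.

2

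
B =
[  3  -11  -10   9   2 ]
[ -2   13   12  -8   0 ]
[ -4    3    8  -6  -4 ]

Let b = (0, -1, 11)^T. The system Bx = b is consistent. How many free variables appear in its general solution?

2

Row reduce the augmented matrix [B | b].
R2 ← R2 + (2/3)·R1: [0, 17/3, 16/3, -2, 4/3, -1]
R3 ← R3 + (4/3)·R1: [0, -35/3, -16/3, 6, -4/3, 11]
R3 ← R3 + (35/17)·R2: [0, 0, 96/17, 32/17, 24/17, 152/17]
The echelon form has 3 nonzero rows, and every pivot lies in the first 5 columns, so rank(B) = rank([B|b]) = 3.
The system is consistent.
Free variables = (unknowns) − (rank) = 5 − 3 = 2.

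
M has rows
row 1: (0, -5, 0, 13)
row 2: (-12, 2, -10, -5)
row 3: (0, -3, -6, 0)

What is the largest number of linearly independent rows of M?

Row reduce to echelon form.
Swap R1 ↔ R2
R3 ← R3 − (3/5)·R2: [0, 0, -6, -39/5]
Echelon form has 3 nonzero rows, so rank(M) = 3.
The rank gives the maximum number of linearly independent rows: 3.

3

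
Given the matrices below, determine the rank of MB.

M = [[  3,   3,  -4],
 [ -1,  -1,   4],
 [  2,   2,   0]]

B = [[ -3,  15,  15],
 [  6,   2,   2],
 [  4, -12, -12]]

First compute MB:
[[ -7,  99,  99],
 [ 13, -65, -65],
 [  6,  34,  34]]
Now row reduce the product.
R2 ← R2 + (13/7)·R1: [0, 832/7, 832/7]
R3 ← R3 + (6/7)·R1: [0, 832/7, 832/7]
R3 ← R3 − R2: [0, 0, 0]
2 nonzero rows, so rank(MB) = 2.

2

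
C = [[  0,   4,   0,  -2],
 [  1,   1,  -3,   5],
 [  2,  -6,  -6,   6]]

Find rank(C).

Row reduce to echelon form.
Swap R1 ↔ R2
R3 ← R3 − (2)·R1: [0, -8, 0, -4]
R3 ← R3 + (2)·R2: [0, 0, 0, -8]
Echelon form has 3 nonzero rows, so rank(C) = 3.

3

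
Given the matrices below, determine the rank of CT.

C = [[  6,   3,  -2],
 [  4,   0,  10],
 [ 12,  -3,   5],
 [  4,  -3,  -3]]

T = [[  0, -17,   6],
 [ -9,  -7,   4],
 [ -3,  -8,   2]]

First compute CT:
[[-21, -107,  44],
 [-30, -148,  44],
 [ 12, -223,  70],
 [ 36, -23,   6]]
Now row reduce the product.
R2 ← R2 − (10/7)·R1: [0, 34/7, -132/7]
R3 ← R3 + (4/7)·R1: [0, -1989/7, 666/7]
R4 ← R4 + (12/7)·R1: [0, -1445/7, 570/7]
R3 ← R3 + (117/2)·R2: [0, 0, -1008]
R4 ← R4 + (85/2)·R2: [0, 0, -720]
R4 ← R4 − (5/7)·R3: [0, 0, 0]
3 nonzero rows, so rank(CT) = 3.

3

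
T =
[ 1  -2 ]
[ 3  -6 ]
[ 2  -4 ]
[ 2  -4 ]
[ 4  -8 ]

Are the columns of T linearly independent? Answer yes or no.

no

Row reduce T to echelon form.
R2 ← R2 − (3)·R1: [0, 0]
R3 ← R3 − (2)·R1: [0, 0]
R4 ← R4 − (2)·R1: [0, 0]
R5 ← R5 − (4)·R1: [0, 0]
1 pivot among 2 columns.
Only 1 < 2 pivot columns, so the columns are linearly dependent.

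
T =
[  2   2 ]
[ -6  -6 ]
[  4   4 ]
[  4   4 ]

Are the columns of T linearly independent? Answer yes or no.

Row reduce T to echelon form.
R2 ← R2 + (3)·R1: [0, 0]
R3 ← R3 − (2)·R1: [0, 0]
R4 ← R4 − (2)·R1: [0, 0]
1 pivot among 2 columns.
Only 1 < 2 pivot columns, so the columns are linearly dependent.

no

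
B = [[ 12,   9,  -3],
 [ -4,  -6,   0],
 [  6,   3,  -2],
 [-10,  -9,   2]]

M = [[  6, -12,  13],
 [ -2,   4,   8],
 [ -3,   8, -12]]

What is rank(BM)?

First compute BM:
[[ 63, -132, 264],
 [-12,  24, -100],
 [ 36, -76, 126],
 [-48, 100, -226]]
Now row reduce the product.
R2 ← R2 + (4/21)·R1: [0, -8/7, -348/7]
R3 ← R3 − (4/7)·R1: [0, -4/7, -174/7]
R4 ← R4 + (16/21)·R1: [0, -4/7, -174/7]
R3 ← R3 − (1/2)·R2: [0, 0, 0]
R4 ← R4 − (1/2)·R2: [0, 0, 0]
2 nonzero rows, so rank(BM) = 2.

2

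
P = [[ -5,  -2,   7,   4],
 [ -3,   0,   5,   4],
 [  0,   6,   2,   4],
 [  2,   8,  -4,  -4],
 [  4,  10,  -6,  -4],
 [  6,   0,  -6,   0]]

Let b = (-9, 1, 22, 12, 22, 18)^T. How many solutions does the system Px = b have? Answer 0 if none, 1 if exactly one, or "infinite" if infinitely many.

infinite

Row reduce the augmented matrix [P | b].
R2 ← R2 − (3/5)·R1: [0, 6/5, 4/5, 8/5, 32/5]
R4 ← R4 + (2/5)·R1: [0, 36/5, -6/5, -12/5, 42/5]
R5 ← R5 + (4/5)·R1: [0, 42/5, -2/5, -4/5, 74/5]
R6 ← R6 + (6/5)·R1: [0, -12/5, 12/5, 24/5, 36/5]
R3 ← R3 − (5)·R2: [0, 0, -2, -4, -10]
R4 ← R4 − (6)·R2: [0, 0, -6, -12, -30]
R5 ← R5 − (7)·R2: [0, 0, -6, -12, -30]
R6 ← R6 + (2)·R2: [0, 0, 4, 8, 20]
R4 ← R4 − (3)·R3: [0, 0, 0, 0, 0]
R5 ← R5 − (3)·R3: [0, 0, 0, 0, 0]
R6 ← R6 + (2)·R3: [0, 0, 0, 0, 0]
The echelon form has 3 nonzero rows, and every pivot lies in the first 4 columns, so rank(P) = rank([P|b]) = 3.
The system is consistent.
rank = 3 < 4 unknowns, so there are infinitely many solutions.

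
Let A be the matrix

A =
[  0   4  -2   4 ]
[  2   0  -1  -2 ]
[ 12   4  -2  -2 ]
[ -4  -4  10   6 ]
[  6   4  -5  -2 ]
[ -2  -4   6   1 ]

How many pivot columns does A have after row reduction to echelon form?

3

Row reduce to echelon form.
Swap R1 ↔ R2
R3 ← R3 − (6)·R1: [0, 4, 4, 10]
R4 ← R4 + (2)·R1: [0, -4, 8, 2]
R5 ← R5 − (3)·R1: [0, 4, -2, 4]
R6 ← R6 + R1: [0, -4, 5, -1]
R3 ← R3 − R2: [0, 0, 6, 6]
R4 ← R4 + R2: [0, 0, 6, 6]
R5 ← R5 − R2: [0, 0, 0, 0]
R6 ← R6 + R2: [0, 0, 3, 3]
R4 ← R4 − R3: [0, 0, 0, 0]
R6 ← R6 − (1/2)·R3: [0, 0, 0, 0]
Echelon form has 3 nonzero rows, so rank(A) = 3.
Each nonzero row contributes one pivot column: 3 pivot columns.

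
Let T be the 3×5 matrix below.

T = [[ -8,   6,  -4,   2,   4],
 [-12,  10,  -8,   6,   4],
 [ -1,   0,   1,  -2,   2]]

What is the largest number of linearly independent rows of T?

2

Row reduce to echelon form.
R2 ← R2 − (3/2)·R1: [0, 1, -2, 3, -2]
R3 ← R3 − (1/8)·R1: [0, -3/4, 3/2, -9/4, 3/2]
R3 ← R3 + (3/4)·R2: [0, 0, 0, 0, 0]
Echelon form has 2 nonzero rows, so rank(T) = 2.
The rank gives the maximum number of linearly independent rows: 2.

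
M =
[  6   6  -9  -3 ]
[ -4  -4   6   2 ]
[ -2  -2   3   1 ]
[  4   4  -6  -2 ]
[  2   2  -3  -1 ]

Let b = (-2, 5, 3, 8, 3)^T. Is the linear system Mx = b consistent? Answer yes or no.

no

Row reduce the augmented matrix [M | b].
R2 ← R2 + (2/3)·R1: [0, 0, 0, 0, 11/3]
R3 ← R3 + (1/3)·R1: [0, 0, 0, 0, 7/3]
R4 ← R4 − (2/3)·R1: [0, 0, 0, 0, 28/3]
R5 ← R5 − (1/3)·R1: [0, 0, 0, 0, 11/3]
R3 ← R3 − (7/11)·R2: [0, 0, 0, 0, 0]
R4 ← R4 − (28/11)·R2: [0, 0, 0, 0, 0]
R5 ← R5 − R2: [0, 0, 0, 0, 0]
The echelon form has 2 nonzero rows; the last pivot sits in the augmented column, so rank(M) = 1 but rank([M|b]) = 2.
Since the ranks differ, the system is inconsistent.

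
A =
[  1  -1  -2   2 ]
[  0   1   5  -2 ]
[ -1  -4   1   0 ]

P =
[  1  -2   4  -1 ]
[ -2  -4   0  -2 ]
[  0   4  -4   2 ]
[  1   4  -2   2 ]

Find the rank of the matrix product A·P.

2

First compute AP:
[[  5,   2,   8,   1],
 [ -4,   8, -16,   4],
 [  7,  22,  -8,  11]]
Now row reduce the product.
R2 ← R2 + (4/5)·R1: [0, 48/5, -48/5, 24/5]
R3 ← R3 − (7/5)·R1: [0, 96/5, -96/5, 48/5]
R3 ← R3 − (2)·R2: [0, 0, 0, 0]
2 nonzero rows, so rank(AP) = 2.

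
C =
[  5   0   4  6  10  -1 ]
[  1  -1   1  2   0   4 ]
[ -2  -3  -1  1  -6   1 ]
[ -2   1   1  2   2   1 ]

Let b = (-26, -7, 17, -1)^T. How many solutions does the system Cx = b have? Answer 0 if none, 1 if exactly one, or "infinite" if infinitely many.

infinite

Row reduce the augmented matrix [C | b].
R2 ← R2 − (1/5)·R1: [0, -1, 1/5, 4/5, -2, 21/5, -9/5]
R3 ← R3 + (2/5)·R1: [0, -3, 3/5, 17/5, -2, 3/5, 33/5]
R4 ← R4 + (2/5)·R1: [0, 1, 13/5, 22/5, 6, 3/5, -57/5]
R3 ← R3 − (3)·R2: [0, 0, 0, 1, 4, -12, 12]
R4 ← R4 + R2: [0, 0, 14/5, 26/5, 4, 24/5, -66/5]
Swap R3 ↔ R4
The echelon form has 4 nonzero rows, and every pivot lies in the first 6 columns, so rank(C) = rank([C|b]) = 4.
The system is consistent.
rank = 4 < 6 unknowns, so there are infinitely many solutions.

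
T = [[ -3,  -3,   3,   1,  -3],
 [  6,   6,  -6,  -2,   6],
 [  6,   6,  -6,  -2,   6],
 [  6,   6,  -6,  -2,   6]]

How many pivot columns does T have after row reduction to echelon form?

1

Row reduce to echelon form.
R2 ← R2 + (2)·R1: [0, 0, 0, 0, 0]
R3 ← R3 + (2)·R1: [0, 0, 0, 0, 0]
R4 ← R4 + (2)·R1: [0, 0, 0, 0, 0]
Echelon form has 1 nonzero row, so rank(T) = 1.
Each nonzero row contributes one pivot column: 1 pivot columns.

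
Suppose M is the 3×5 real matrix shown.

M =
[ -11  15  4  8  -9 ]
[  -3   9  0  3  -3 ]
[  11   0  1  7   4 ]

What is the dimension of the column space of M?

3

Row reduce to echelon form.
R2 ← R2 − (3/11)·R1: [0, 54/11, -12/11, 9/11, -6/11]
R3 ← R3 + R1: [0, 15, 5, 15, -5]
R3 ← R3 − (55/18)·R2: [0, 0, 25/3, 25/2, -10/3]
Echelon form has 3 nonzero rows, so rank(M) = 3.
The column space has dimension equal to the rank: 3.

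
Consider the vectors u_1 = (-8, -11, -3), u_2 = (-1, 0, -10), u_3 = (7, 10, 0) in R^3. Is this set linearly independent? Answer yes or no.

no

Form the matrix with these vectors as rows and row reduce.
R2 ← R2 − (1/8)·R1: [0, 11/8, -77/8]
R3 ← R3 + (7/8)·R1: [0, 3/8, -21/8]
R3 ← R3 − (3/11)·R2: [0, 0, 0]
2 nonzero rows, so the 3 vectors span a space of dimension 2.
Since 2 < 3, the vectors are linearly dependent.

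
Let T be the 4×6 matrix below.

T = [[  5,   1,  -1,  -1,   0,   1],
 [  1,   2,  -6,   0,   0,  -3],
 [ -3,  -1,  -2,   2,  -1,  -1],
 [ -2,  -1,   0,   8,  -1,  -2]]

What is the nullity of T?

Row reduce to echelon form.
R2 ← R2 − (1/5)·R1: [0, 9/5, -29/5, 1/5, 0, -16/5]
R3 ← R3 + (3/5)·R1: [0, -2/5, -13/5, 7/5, -1, -2/5]
R4 ← R4 + (2/5)·R1: [0, -3/5, -2/5, 38/5, -1, -8/5]
R3 ← R3 + (2/9)·R2: [0, 0, -35/9, 13/9, -1, -10/9]
R4 ← R4 + (1/3)·R2: [0, 0, -7/3, 23/3, -1, -8/3]
R4 ← R4 − (3/5)·R3: [0, 0, 0, 34/5, -2/5, -2]
4 nonzero rows, so rank(T) = 4.
T has 6 columns; by rank–nullity, nullity = 6 − 4 = 2.

2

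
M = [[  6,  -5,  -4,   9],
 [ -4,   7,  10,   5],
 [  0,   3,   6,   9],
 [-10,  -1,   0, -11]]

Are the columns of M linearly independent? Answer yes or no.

no

Row reduce M to echelon form.
R2 ← R2 + (2/3)·R1: [0, 11/3, 22/3, 11]
R4 ← R4 + (5/3)·R1: [0, -28/3, -20/3, 4]
R3 ← R3 − (9/11)·R2: [0, 0, 0, 0]
R4 ← R4 + (28/11)·R2: [0, 0, 12, 32]
Swap R3 ↔ R4
3 pivots among 4 columns.
Only 3 < 4 pivot columns, so the columns are linearly dependent.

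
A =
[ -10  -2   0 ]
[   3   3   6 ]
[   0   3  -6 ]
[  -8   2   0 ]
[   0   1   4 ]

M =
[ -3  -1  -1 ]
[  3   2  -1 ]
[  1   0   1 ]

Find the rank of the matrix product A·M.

First compute AM:
[[ 24,   6,  12],
 [  6,   3,   0],
 [  3,   6,  -9],
 [ 30,  12,   6],
 [  7,   2,   3]]
Now row reduce the product.
R2 ← R2 − (1/4)·R1: [0, 3/2, -3]
R3 ← R3 − (1/8)·R1: [0, 21/4, -21/2]
R4 ← R4 − (5/4)·R1: [0, 9/2, -9]
R5 ← R5 − (7/24)·R1: [0, 1/4, -1/2]
R3 ← R3 − (7/2)·R2: [0, 0, 0]
R4 ← R4 − (3)·R2: [0, 0, 0]
R5 ← R5 − (1/6)·R2: [0, 0, 0]
2 nonzero rows, so rank(AM) = 2.

2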